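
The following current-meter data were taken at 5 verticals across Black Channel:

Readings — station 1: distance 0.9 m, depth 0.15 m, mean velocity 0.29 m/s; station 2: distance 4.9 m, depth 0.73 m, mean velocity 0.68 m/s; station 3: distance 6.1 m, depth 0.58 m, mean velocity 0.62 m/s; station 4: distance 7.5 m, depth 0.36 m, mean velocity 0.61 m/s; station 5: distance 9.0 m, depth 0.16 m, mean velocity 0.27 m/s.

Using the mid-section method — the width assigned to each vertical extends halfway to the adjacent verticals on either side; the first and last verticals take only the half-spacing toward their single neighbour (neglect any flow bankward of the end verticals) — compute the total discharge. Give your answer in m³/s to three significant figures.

w_1 = (4.9 − 0.9)/2 = 2 m; q_1 = 0.29 × 0.15 × 2 = 0.08700 m³/s
w_2 = (6.1 − 0.9)/2 = 2.6 m; q_2 = 0.68 × 0.73 × 2.6 = 1.291 m³/s
w_3 = (7.5 − 4.9)/2 = 1.3 m; q_3 = 0.62 × 0.58 × 1.3 = 0.4675 m³/s
w_4 = (9.0 − 6.1)/2 = 1.45 m; q_4 = 0.61 × 0.36 × 1.45 = 0.3184 m³/s
w_5 = (9.0 − 7.5)/2 = 0.75 m; q_5 = 0.27 × 0.16 × 0.75 = 0.03240 m³/s
Q = Σ qᵢ = 2.196 m³/s

2.20 m³/s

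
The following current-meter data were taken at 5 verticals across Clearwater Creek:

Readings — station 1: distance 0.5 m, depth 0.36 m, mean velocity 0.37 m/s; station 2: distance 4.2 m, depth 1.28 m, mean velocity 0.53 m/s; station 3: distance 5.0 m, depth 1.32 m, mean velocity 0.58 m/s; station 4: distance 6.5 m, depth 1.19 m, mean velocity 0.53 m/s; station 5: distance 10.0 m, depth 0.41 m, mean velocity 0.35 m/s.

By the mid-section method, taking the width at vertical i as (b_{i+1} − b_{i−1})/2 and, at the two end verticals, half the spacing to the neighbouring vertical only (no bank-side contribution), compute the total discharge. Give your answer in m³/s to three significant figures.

w_1 = (4.2 − 0.5)/2 = 1.85 m; q_1 = 0.37 × 0.36 × 1.85 = 0.2464 m³/s
w_2 = (5.0 − 0.5)/2 = 2.25 m; q_2 = 0.53 × 1.28 × 2.25 = 1.526 m³/s
w_3 = (6.5 − 4.2)/2 = 1.15 m; q_3 = 0.58 × 1.32 × 1.15 = 0.8804 m³/s
w_4 = (10.0 − 5.0)/2 = 2.5 m; q_4 = 0.53 × 1.19 × 2.5 = 1.577 m³/s
w_5 = (10.0 − 6.5)/2 = 1.75 m; q_5 = 0.35 × 0.41 × 1.75 = 0.2511 m³/s
Q = Σ qᵢ = 4.481 m³/s

4.48 m³/s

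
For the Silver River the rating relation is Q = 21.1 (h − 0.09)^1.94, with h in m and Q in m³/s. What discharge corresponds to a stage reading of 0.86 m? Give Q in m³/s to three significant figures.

Q = 21.1 × (0.86 − 0.09)^1.94 = 21.1 × 0.77^1.94 = 12.71 m³/s

12.7 m³/s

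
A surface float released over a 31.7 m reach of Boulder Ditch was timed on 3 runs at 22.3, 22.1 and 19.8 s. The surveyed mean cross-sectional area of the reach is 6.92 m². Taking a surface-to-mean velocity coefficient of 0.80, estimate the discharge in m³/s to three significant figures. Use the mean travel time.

8.20 m³/s

t̄ = (22.3 + 22.1 + 19.8) / 3 = 21.4 s
v_surface = L / t̄ = 31.7 / 21.4 = 1.481 m/s
v_mean = 0.80 × 1.481 = 1.185 m/s
Q = A × v_mean = 6.92 × 1.185 = 8.201 m³/s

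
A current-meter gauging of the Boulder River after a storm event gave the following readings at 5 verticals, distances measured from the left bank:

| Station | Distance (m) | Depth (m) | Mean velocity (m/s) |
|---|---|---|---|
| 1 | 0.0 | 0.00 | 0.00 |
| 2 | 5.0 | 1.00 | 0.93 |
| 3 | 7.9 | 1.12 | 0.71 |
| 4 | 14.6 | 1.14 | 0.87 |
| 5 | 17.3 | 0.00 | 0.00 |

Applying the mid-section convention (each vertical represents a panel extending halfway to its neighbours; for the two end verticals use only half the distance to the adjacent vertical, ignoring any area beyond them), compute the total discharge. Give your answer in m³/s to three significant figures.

12.2 m³/s

w_2 = (7.9 − 0.0)/2 = 3.95 m; q_2 = 0.93 × 1.00 × 3.95 = 3.674 m³/s
w_3 = (14.6 − 5.0)/2 = 4.8 m; q_3 = 0.71 × 1.12 × 4.8 = 3.817 m³/s
w_4 = (17.3 − 7.9)/2 = 4.7 m; q_4 = 0.87 × 1.14 × 4.7 = 4.661 m³/s
Stations 1, 5 contribute zero (depth or velocity is 0).
Q = Σ qᵢ = 12.15 m³/s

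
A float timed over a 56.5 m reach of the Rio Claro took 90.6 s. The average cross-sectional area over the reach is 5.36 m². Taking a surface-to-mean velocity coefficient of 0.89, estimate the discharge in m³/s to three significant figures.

v_surface = L / t̄ = 56.5 / 90.6 = 0.6236 m/s
v_mean = 0.89 × 0.6236 = 0.5550 m/s
Q = A × v_mean = 5.36 × 0.5550 = 2.975 m³/s

2.97 m³/s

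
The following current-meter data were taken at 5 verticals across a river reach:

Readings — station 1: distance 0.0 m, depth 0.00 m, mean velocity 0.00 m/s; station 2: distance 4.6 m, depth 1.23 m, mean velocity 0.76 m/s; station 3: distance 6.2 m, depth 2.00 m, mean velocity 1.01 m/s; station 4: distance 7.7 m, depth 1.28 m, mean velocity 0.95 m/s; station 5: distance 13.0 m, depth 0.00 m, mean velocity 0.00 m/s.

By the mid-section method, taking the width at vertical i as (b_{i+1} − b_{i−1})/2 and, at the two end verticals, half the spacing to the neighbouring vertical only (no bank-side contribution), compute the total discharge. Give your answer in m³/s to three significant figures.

10.2 m³/s

w_2 = (6.2 − 0.0)/2 = 3.1 m; q_2 = 0.76 × 1.23 × 3.1 = 2.898 m³/s
w_3 = (7.7 − 4.6)/2 = 1.55 m; q_3 = 1.01 × 2.00 × 1.55 = 3.131 m³/s
w_4 = (13.0 − 6.2)/2 = 3.4 m; q_4 = 0.95 × 1.28 × 3.4 = 4.134 m³/s
Stations 1, 5 contribute zero (depth or velocity is 0).
Q = Σ qᵢ = 10.16 m³/s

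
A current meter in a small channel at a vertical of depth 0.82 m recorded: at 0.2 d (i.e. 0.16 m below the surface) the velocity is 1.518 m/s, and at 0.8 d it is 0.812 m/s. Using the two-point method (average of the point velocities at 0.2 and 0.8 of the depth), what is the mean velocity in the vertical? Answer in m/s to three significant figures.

1.17 m/s

v̄ = (1.518 + 0.812) / 2 = 1.165 m/s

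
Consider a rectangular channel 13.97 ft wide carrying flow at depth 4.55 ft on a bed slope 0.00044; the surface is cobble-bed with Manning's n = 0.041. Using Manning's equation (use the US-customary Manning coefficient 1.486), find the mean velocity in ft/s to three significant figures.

1.49 ft/s

A = b·y = 13.97 × 4.55 = 63.56 ft²
P = b + 2y = 13.97 + 2×4.55 = 23.07 ft
R = A/P = 63.56/23.07 = 2.755 ft
Q = (1.486/n)·A·R^(2/3)·S^(1/2) = (1.486/0.041) × 63.56 × 2.755^(2/3) × 0.00044^(1/2) = 94.97 ft³/s
V = Q/A = 94.97/63.56 = 1.494 ft/s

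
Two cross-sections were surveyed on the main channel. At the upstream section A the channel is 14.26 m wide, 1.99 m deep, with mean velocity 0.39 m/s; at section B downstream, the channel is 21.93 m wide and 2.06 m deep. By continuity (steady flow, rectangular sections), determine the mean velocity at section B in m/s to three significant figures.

0.245 m/s

Q = A₁V₁ = (14.26×1.99) × 0.39 = 11.07 m³/s
A₂ = 21.93 × 2.06 = 45.18 m²
V₂ = Q/A₂ = 11.07/45.18 = 0.2450 m/s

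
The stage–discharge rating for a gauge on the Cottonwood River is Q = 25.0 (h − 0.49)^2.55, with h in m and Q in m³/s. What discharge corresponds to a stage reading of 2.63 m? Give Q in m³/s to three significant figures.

174 m³/s

Q = 25.0 × (2.63 − 0.49)^2.55 = 25.0 × 2.14^2.55 = 174.0 m³/s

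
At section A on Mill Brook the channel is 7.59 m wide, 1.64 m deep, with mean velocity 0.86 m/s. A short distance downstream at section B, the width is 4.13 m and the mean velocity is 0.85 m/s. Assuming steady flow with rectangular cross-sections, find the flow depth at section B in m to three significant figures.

Q = A₁V₁ = (7.59×1.64) × 0.86 = 10.70 m³/s
d₂ = Q/(b₂ V₂) = 10.70/(4.13×0.85) = 3.049 m

3.05 m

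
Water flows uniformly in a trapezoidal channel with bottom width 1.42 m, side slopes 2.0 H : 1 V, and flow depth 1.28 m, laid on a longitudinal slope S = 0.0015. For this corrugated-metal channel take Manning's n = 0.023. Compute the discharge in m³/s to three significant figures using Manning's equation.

6.85 m³/s

A = (b + z·y)·y = (1.42 + 2.0×1.28)×1.28 = 5.094 m²
P = b + 2y√(1+z²) = 1.42 + 2×1.28×√(1+2.0²) = 7.144 m
R = A/P = 5.094/7.144 = 0.7131 m
Q = (1/n)·A·R^(2/3)·S^(1/2) = (1/0.023) × 5.094 × 0.7131^(2/3) × 0.0015^(1/2) = 6.847 m³/s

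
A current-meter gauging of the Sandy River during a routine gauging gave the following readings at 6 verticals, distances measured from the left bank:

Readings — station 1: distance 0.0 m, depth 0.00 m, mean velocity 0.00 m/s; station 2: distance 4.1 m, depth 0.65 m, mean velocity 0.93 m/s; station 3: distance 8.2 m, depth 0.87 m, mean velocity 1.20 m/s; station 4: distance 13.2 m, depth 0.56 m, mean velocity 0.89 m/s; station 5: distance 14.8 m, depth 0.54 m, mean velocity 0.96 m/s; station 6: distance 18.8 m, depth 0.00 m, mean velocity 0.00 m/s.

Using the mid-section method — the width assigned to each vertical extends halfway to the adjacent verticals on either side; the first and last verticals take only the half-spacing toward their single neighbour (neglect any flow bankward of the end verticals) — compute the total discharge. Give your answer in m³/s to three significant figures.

w_2 = (8.2 − 0.0)/2 = 4.1 m; q_2 = 0.93 × 0.65 × 4.1 = 2.478 m³/s
w_3 = (13.2 − 4.1)/2 = 4.55 m; q_3 = 1.20 × 0.87 × 4.55 = 4.750 m³/s
w_4 = (14.8 − 8.2)/2 = 3.3 m; q_4 = 0.89 × 0.56 × 3.3 = 1.645 m³/s
w_5 = (18.8 − 13.2)/2 = 2.8 m; q_5 = 0.96 × 0.54 × 2.8 = 1.452 m³/s
Stations 1, 6 contribute zero (depth or velocity is 0).
Q = Σ qᵢ = 10.32 m³/s

10.3 m³/s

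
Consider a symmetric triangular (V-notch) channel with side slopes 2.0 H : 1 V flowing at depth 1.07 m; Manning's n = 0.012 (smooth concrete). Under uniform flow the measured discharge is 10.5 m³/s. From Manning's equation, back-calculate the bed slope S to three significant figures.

0.00809

A = z·y² = 2.0×1.07² = 2.290 m²
P = 2y√(1+z²) = 2×1.07×√(1+2.0²) = 4.785 m
R = A/P = 2.290/4.785 = 0.4785 m
S = (Q·n / (1·A·R^(2/3)))² = (10.5×0.012 / (1×2.290×0.6118))² = 0.008090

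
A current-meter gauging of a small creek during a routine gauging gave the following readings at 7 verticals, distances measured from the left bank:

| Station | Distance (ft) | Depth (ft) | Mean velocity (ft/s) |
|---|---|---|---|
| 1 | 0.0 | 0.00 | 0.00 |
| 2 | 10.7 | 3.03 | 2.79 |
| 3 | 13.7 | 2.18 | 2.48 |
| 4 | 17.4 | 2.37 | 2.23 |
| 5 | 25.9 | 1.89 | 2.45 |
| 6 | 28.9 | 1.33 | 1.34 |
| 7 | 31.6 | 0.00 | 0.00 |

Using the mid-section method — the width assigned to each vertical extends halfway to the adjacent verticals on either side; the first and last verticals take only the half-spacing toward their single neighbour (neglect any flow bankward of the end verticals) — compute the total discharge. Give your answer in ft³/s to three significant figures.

140 ft³/s

w_2 = (13.7 − 0.0)/2 = 6.85 ft; q_2 = 2.79 × 3.03 × 6.85 = 57.91 ft³/s
w_3 = (17.4 − 10.7)/2 = 3.35 ft; q_3 = 2.48 × 2.18 × 3.35 = 18.11 ft³/s
w_4 = (25.9 − 13.7)/2 = 6.1 ft; q_4 = 2.23 × 2.37 × 6.1 = 32.24 ft³/s
w_5 = (28.9 − 17.4)/2 = 5.75 ft; q_5 = 2.45 × 1.89 × 5.75 = 26.63 ft³/s
w_6 = (31.6 − 25.9)/2 = 2.85 ft; q_6 = 1.34 × 1.33 × 2.85 = 5.079 ft³/s
Stations 1, 7 contribute zero (depth or velocity is 0).
Q = Σ qᵢ = 140.0 ft³/s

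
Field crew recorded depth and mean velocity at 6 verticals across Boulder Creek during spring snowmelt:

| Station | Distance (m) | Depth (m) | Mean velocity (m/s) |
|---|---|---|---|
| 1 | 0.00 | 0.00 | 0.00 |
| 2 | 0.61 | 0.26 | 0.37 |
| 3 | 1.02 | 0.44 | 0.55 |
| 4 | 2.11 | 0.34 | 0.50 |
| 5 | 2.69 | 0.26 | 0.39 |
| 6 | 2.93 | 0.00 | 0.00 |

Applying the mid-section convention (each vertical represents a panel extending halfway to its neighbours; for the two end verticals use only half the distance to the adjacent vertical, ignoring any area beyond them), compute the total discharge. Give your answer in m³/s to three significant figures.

0.414 m³/s

w_2 = (1.02 − 0.00)/2 = 0.51 m; q_2 = 0.37 × 0.26 × 0.51 = 0.04906 m³/s
w_3 = (2.11 − 0.61)/2 = 0.75 m; q_3 = 0.55 × 0.44 × 0.75 = 0.1815 m³/s
w_4 = (2.69 − 1.02)/2 = 0.835 m; q_4 = 0.50 × 0.34 × 0.835 = 0.1420 m³/s
w_5 = (2.93 − 2.11)/2 = 0.41 m; q_5 = 0.39 × 0.26 × 0.41 = 0.04157 m³/s
Stations 1, 6 contribute zero (depth or velocity is 0).
Q = Σ qᵢ = 0.4141 m³/s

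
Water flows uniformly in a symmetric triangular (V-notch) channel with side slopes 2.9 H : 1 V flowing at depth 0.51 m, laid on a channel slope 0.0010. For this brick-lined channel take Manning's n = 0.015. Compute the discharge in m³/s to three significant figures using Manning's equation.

A = z·y² = 2.9×0.51² = 0.7543 m²
P = 2y√(1+z²) = 2×0.51×√(1+2.9²) = 3.129 m
R = A/P = 0.7543/3.129 = 0.2411 m
Q = (1/n)·A·R^(2/3)·S^(1/2) = (1/0.015) × 0.7543 × 0.2411^(2/3) × 0.0010^(1/2) = 0.6159 m³/s

0.616 m³/s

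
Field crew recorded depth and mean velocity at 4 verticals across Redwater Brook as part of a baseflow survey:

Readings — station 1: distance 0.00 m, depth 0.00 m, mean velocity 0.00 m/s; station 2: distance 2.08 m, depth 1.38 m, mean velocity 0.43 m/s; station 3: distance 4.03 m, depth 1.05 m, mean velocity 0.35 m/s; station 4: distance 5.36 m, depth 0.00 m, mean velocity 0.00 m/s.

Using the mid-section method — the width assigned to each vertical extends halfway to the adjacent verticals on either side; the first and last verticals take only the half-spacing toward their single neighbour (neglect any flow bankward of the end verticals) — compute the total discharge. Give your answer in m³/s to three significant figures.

1.80 m³/s

w_2 = (4.03 − 0.00)/2 = 2.015 m; q_2 = 0.43 × 1.38 × 2.015 = 1.196 m³/s
w_3 = (5.36 − 2.08)/2 = 1.64 m; q_3 = 0.35 × 1.05 × 1.64 = 0.6027 m³/s
Stations 1, 4 contribute zero (depth or velocity is 0).
Q = Σ qᵢ = 1.798 m³/s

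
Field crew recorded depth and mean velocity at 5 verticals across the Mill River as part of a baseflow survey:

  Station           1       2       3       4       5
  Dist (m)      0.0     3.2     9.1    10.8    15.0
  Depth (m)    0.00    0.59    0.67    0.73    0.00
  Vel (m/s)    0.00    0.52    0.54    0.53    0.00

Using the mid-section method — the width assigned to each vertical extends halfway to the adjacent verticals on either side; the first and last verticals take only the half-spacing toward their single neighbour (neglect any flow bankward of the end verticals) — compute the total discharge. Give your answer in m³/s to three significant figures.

3.91 m³/s

w_2 = (9.1 − 0.0)/2 = 4.55 m; q_2 = 0.52 × 0.59 × 4.55 = 1.396 m³/s
w_3 = (10.8 − 3.2)/2 = 3.8 m; q_3 = 0.54 × 0.67 × 3.8 = 1.375 m³/s
w_4 = (15.0 − 9.1)/2 = 2.95 m; q_4 = 0.53 × 0.73 × 2.95 = 1.141 m³/s
Stations 1, 5 contribute zero (depth or velocity is 0).
Q = Σ qᵢ = 3.912 m³/s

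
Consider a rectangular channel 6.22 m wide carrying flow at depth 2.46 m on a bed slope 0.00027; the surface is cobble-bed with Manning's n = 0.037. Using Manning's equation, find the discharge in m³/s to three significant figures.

8.40 m³/s

A = b·y = 6.22 × 2.46 = 15.30 m²
P = b + 2y = 6.22 + 2×2.46 = 11.14 m
R = A/P = 15.30/11.14 = 1.374 m
Q = (1/n)·A·R^(2/3)·S^(1/2) = (1/0.037) × 15.30 × 1.374^(2/3) × 0.00027^(1/2) = 8.397 m³/s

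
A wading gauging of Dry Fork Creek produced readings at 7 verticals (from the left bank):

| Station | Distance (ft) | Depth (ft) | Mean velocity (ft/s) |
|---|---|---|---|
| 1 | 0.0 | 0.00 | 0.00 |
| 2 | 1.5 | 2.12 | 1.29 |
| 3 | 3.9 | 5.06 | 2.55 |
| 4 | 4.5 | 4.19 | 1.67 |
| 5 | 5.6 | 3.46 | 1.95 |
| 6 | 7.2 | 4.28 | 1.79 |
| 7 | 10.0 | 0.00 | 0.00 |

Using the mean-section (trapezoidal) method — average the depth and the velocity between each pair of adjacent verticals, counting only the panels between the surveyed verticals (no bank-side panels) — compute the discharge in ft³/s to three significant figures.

48.0 ft³/s

Panel 1-2: Δb = 1.5 ft, d̄ = (0.00+2.12)/2 = 1.06, v̄ = (0.00+1.29)/2 = 0.645 → q = 1.5×1.06×0.645 = 1.026 ft³/s
Panel 2-3: Δb = 2.4 ft, d̄ = (2.12+5.06)/2 = 3.59, v̄ = (1.29+2.55)/2 = 1.92 → q = 2.4×3.59×1.92 = 16.54 ft³/s
Panel 3-4: Δb = 0.6 ft, d̄ = (5.06+4.19)/2 = 4.625, v̄ = (2.55+1.67)/2 = 2.11 → q = 0.6×4.625×2.11 = 5.855 ft³/s
Panel 4-5: Δb = 1.1 ft, d̄ = (4.19+3.46)/2 = 3.825, v̄ = (1.67+1.95)/2 = 1.81 → q = 1.1×3.825×1.81 = 7.616 ft³/s
Panel 5-6: Δb = 1.6 ft, d̄ = (3.46+4.28)/2 = 3.87, v̄ = (1.95+1.79)/2 = 1.87 → q = 1.6×3.87×1.87 = 11.58 ft³/s
Panel 6-7: Δb = 2.8 ft, d̄ = (4.28+0.00)/2 = 2.14, v̄ = (1.79+0.00)/2 = 0.895 → q = 2.8×2.14×0.895 = 5.363 ft³/s
Q = Σ q = 47.98 ft³/s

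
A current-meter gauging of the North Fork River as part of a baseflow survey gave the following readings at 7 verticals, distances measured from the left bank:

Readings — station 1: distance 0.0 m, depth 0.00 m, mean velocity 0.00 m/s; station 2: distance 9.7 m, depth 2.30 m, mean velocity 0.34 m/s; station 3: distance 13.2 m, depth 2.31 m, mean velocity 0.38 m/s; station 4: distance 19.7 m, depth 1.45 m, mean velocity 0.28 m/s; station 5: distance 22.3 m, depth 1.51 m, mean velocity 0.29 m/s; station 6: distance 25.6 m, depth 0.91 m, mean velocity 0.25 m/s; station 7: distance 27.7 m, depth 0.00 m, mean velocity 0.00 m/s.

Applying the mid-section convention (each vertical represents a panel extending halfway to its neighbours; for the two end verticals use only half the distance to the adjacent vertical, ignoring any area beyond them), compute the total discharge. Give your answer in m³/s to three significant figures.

13.3 m³/s

w_2 = (13.2 − 0.0)/2 = 6.6 m; q_2 = 0.34 × 2.30 × 6.6 = 5.161 m³/s
w_3 = (19.7 − 9.7)/2 = 5 m; q_3 = 0.38 × 2.31 × 5 = 4.389 m³/s
w_4 = (22.3 − 13.2)/2 = 4.55 m; q_4 = 0.28 × 1.45 × 4.55 = 1.847 m³/s
w_5 = (25.6 − 19.7)/2 = 2.95 m; q_5 = 0.29 × 1.51 × 2.95 = 1.292 m³/s
w_6 = (27.7 − 22.3)/2 = 2.7 m; q_6 = 0.25 × 0.91 × 2.7 = 0.6143 m³/s
Stations 1, 7 contribute zero (depth or velocity is 0).
Q = Σ qᵢ = 13.30 m³/s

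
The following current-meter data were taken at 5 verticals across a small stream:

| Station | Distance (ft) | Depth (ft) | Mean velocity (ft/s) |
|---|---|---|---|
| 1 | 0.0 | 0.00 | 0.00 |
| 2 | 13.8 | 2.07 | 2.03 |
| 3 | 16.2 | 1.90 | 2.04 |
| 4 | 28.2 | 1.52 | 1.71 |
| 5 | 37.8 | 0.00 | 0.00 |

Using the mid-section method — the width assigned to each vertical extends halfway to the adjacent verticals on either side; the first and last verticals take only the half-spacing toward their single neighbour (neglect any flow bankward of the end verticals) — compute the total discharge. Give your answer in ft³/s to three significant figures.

w_2 = (16.2 − 0.0)/2 = 8.1 ft; q_2 = 2.03 × 2.07 × 8.1 = 34.04 ft³/s
w_3 = (28.2 − 13.8)/2 = 7.2 ft; q_3 = 2.04 × 1.90 × 7.2 = 27.91 ft³/s
w_4 = (37.8 − 16.2)/2 = 10.8 ft; q_4 = 1.71 × 1.52 × 10.8 = 28.07 ft³/s
Stations 1, 5 contribute zero (depth or velocity is 0).
Q = Σ qᵢ = 90.02 ft³/s

90.0 ft³/s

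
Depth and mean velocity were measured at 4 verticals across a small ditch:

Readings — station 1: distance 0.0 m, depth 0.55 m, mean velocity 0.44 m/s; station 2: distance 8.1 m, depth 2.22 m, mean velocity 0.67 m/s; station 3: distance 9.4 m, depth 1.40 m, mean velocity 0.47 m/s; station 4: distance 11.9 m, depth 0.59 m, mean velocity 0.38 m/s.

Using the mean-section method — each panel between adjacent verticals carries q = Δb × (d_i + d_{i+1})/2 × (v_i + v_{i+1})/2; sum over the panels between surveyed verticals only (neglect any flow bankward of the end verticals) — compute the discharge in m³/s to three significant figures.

8.62 m³/s

Panel 1-2: Δb = 8.1 m, d̄ = (0.55+2.22)/2 = 1.385, v̄ = (0.44+0.67)/2 = 0.555 → q = 8.1×1.385×0.555 = 6.226 m³/s
Panel 2-3: Δb = 1.3 m, d̄ = (2.22+1.40)/2 = 1.81, v̄ = (0.67+0.47)/2 = 0.57 → q = 1.3×1.81×0.57 = 1.341 m³/s
Panel 3-4: Δb = 2.5 m, d̄ = (1.40+0.59)/2 = 0.995, v̄ = (0.47+0.38)/2 = 0.425 → q = 2.5×0.995×0.425 = 1.057 m³/s
Q = Σ q = 8.625 m³/s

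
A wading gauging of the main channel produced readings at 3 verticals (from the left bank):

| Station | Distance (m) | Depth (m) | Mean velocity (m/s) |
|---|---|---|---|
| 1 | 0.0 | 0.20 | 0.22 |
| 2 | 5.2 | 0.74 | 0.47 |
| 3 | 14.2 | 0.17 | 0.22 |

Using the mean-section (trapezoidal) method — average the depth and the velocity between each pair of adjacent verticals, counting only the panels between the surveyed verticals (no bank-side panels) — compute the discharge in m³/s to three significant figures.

Panel 1-2: Δb = 5.2 m, d̄ = (0.20+0.74)/2 = 0.47, v̄ = (0.22+0.47)/2 = 0.345 → q = 5.2×0.47×0.345 = 0.8432 m³/s
Panel 2-3: Δb = 9 m, d̄ = (0.74+0.17)/2 = 0.455, v̄ = (0.47+0.22)/2 = 0.345 → q = 9×0.455×0.345 = 1.413 m³/s
Q = Σ q = 2.256 m³/s

2.26 m³/s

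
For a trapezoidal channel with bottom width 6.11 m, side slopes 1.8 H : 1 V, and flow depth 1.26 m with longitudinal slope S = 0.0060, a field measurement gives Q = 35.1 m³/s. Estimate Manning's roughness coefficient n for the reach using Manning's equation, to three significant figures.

0.0223

A = (b + z·y)·y = (6.11 + 1.8×1.26)×1.26 = 10.56 m²
P = b + 2y√(1+z²) = 6.11 + 2×1.26×√(1+1.8²) = 11.30 m
R = A/P = 10.56/11.30 = 0.9343 m
n = (1/Q)·A·R^(2/3)·S^(1/2) = (1/35.1) × 10.56 × 0.9557 × 0.07746 = 0.02226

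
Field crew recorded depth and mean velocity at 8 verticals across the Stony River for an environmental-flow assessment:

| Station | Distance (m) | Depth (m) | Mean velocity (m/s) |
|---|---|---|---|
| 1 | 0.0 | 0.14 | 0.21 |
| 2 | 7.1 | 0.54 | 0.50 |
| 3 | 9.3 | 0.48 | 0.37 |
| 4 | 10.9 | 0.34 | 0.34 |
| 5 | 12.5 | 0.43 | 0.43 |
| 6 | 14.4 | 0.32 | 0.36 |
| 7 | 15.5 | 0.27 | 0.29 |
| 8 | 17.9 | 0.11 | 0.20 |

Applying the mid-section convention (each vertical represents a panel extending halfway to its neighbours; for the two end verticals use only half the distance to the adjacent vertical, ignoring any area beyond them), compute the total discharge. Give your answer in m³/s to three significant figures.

2.54 m³/s

w_1 = (7.1 − 0.0)/2 = 3.55 m; q_1 = 0.21 × 0.14 × 3.55 = 0.1044 m³/s
w_2 = (9.3 − 0.0)/2 = 4.65 m; q_2 = 0.50 × 0.54 × 4.65 = 1.256 m³/s
w_3 = (10.9 − 7.1)/2 = 1.9 m; q_3 = 0.37 × 0.48 × 1.9 = 0.3374 m³/s
w_4 = (12.5 − 9.3)/2 = 1.6 m; q_4 = 0.34 × 0.34 × 1.6 = 0.1850 m³/s
w_5 = (14.4 − 10.9)/2 = 1.75 m; q_5 = 0.43 × 0.43 × 1.75 = 0.3236 m³/s
w_6 = (15.5 − 12.5)/2 = 1.5 m; q_6 = 0.36 × 0.32 × 1.5 = 0.1728 m³/s
w_7 = (17.9 − 14.4)/2 = 1.75 m; q_7 = 0.29 × 0.27 × 1.75 = 0.1370 m³/s
w_8 = (17.9 − 15.5)/2 = 1.2 m; q_8 = 0.20 × 0.11 × 1.2 = 0.02640 m³/s
Q = Σ qᵢ = 2.542 m³/s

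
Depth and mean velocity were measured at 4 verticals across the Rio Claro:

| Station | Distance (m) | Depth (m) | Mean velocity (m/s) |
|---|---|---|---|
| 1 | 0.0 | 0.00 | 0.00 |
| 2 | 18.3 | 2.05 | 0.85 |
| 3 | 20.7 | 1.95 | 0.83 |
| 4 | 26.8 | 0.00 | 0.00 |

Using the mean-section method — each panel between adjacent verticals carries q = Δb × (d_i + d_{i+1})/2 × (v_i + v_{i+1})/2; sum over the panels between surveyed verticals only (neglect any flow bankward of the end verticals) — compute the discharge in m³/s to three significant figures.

Panel 1-2: Δb = 18.3 m, d̄ = (0.00+2.05)/2 = 1.025, v̄ = (0.00+0.85)/2 = 0.425 → q = 18.3×1.025×0.425 = 7.972 m³/s
Panel 2-3: Δb = 2.4 m, d̄ = (2.05+1.95)/2 = 2, v̄ = (0.85+0.83)/2 = 0.84 → q = 2.4×2×0.84 = 4.032 m³/s
Panel 3-4: Δb = 6.1 m, d̄ = (1.95+0.00)/2 = 0.975, v̄ = (0.83+0.00)/2 = 0.415 → q = 6.1×0.975×0.415 = 2.468 m³/s
Q = Σ q = 14.47 m³/s

14.5 m³/s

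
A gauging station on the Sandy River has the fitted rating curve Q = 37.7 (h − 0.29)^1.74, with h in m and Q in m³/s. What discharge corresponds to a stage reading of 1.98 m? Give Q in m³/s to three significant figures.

93.9 m³/s

Q = 37.7 × (1.98 − 0.29)^1.74 = 37.7 × 1.69^1.74 = 93.94 m³/s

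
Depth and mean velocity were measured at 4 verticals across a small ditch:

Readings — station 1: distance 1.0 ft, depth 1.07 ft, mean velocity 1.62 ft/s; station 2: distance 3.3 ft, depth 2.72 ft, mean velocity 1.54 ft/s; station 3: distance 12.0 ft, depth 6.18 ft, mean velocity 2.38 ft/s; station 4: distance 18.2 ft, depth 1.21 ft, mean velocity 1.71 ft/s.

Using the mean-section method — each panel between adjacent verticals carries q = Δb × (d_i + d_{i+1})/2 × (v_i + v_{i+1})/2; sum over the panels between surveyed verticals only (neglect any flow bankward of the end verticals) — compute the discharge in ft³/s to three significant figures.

Panel 1-2: Δb = 2.3 ft, d̄ = (1.07+2.72)/2 = 1.895, v̄ = (1.62+1.54)/2 = 1.58 → q = 2.3×1.895×1.58 = 6.886 ft³/s
Panel 2-3: Δb = 8.7 ft, d̄ = (2.72+6.18)/2 = 4.45, v̄ = (1.54+2.38)/2 = 1.96 → q = 8.7×4.45×1.96 = 75.88 ft³/s
Panel 3-4: Δb = 6.2 ft, d̄ = (6.18+1.21)/2 = 3.695, v̄ = (2.38+1.71)/2 = 2.045 → q = 6.2×3.695×2.045 = 46.85 ft³/s
Q = Σ q = 129.6 ft³/s

130 ft³/s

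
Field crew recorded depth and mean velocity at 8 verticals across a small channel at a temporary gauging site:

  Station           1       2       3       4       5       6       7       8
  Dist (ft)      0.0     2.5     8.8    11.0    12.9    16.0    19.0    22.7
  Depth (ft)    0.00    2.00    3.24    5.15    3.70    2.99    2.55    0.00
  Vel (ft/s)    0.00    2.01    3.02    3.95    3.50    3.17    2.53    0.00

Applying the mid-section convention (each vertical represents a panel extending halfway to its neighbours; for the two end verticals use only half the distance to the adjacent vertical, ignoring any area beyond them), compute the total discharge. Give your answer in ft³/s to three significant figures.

184 ft³/s

w_2 = (8.8 − 0.0)/2 = 4.4 ft; q_2 = 2.01 × 2.00 × 4.4 = 17.69 ft³/s
w_3 = (11.0 − 2.5)/2 = 4.25 ft; q_3 = 3.02 × 3.24 × 4.25 = 41.59 ft³/s
w_4 = (12.9 − 8.8)/2 = 2.05 ft; q_4 = 3.95 × 5.15 × 2.05 = 41.70 ft³/s
w_5 = (16.0 − 11.0)/2 = 2.5 ft; q_5 = 3.50 × 3.70 × 2.5 = 32.38 ft³/s
w_6 = (19.0 − 12.9)/2 = 3.05 ft; q_6 = 3.17 × 2.99 × 3.05 = 28.91 ft³/s
w_7 = (22.7 − 16.0)/2 = 3.35 ft; q_7 = 2.53 × 2.55 × 3.35 = 21.61 ft³/s
Stations 1, 8 contribute zero (depth or velocity is 0).
Q = Σ qᵢ = 183.9 ft³/s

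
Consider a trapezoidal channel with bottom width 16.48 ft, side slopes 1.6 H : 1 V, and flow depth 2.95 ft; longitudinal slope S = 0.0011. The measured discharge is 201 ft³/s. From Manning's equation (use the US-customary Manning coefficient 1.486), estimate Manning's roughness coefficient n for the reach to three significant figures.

A = (b + z·y)·y = (16.48 + 1.6×2.95)×2.95 = 62.54 ft²
P = b + 2y√(1+z²) = 16.48 + 2×2.95×√(1+1.6²) = 27.61 ft
R = A/P = 62.54/27.61 = 2.265 ft
n = (1.486/Q)·A·R^(2/3)·S^(1/2) = (1.486/201) × 62.54 × 1.725 × 0.03317 = 0.02645

0.0264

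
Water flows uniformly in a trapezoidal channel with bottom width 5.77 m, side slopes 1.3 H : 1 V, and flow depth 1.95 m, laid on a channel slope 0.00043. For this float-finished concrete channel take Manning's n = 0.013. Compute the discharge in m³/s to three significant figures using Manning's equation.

A = (b + z·y)·y = (5.77 + 1.3×1.95)×1.95 = 16.19 m²
P = b + 2y√(1+z²) = 5.77 + 2×1.95×√(1+1.3²) = 12.17 m
R = A/P = 16.19/12.17 = 1.331 m
Q = (1/n)·A·R^(2/3)·S^(1/2) = (1/0.013) × 16.19 × 1.331^(2/3) × 0.00043^(1/2) = 31.26 m³/s

31.3 m³/s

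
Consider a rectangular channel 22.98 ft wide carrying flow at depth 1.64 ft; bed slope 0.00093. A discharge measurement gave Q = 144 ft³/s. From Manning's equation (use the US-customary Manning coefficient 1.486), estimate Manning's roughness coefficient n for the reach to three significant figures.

A = b·y = 22.98 × 1.64 = 37.69 ft²
P = b + 2y = 22.98 + 2×1.64 = 26.26 ft
R = A/P = 37.69/26.26 = 1.435 ft
n = (1.486/Q)·A·R^(2/3)·S^(1/2) = (1.486/144) × 37.69 × 1.272 × 0.03050 = 0.01509

0.0151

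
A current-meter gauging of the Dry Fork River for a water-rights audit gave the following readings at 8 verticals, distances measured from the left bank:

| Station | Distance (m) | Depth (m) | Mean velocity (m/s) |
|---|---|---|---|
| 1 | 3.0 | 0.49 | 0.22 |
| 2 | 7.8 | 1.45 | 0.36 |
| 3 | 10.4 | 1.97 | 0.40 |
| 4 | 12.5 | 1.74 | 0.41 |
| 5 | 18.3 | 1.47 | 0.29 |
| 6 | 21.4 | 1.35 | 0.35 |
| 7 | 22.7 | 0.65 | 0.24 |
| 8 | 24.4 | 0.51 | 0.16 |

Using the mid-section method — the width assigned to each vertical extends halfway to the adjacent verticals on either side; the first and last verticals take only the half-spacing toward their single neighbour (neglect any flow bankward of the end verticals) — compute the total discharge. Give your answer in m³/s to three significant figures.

10.1 m³/s

w_1 = (7.8 − 3.0)/2 = 2.4 m; q_1 = 0.22 × 0.49 × 2.4 = 0.2587 m³/s
w_2 = (10.4 − 3.0)/2 = 3.7 m; q_2 = 0.36 × 1.45 × 3.7 = 1.931 m³/s
w_3 = (12.5 − 7.8)/2 = 2.35 m; q_3 = 0.40 × 1.97 × 2.35 = 1.852 m³/s
w_4 = (18.3 − 10.4)/2 = 3.95 m; q_4 = 0.41 × 1.74 × 3.95 = 2.818 m³/s
w_5 = (21.4 − 12.5)/2 = 4.45 m; q_5 = 0.29 × 1.47 × 4.45 = 1.897 m³/s
w_6 = (22.7 − 18.3)/2 = 2.2 m; q_6 = 0.35 × 1.35 × 2.2 = 1.040 m³/s
w_7 = (24.4 − 21.4)/2 = 1.5 m; q_7 = 0.24 × 0.65 × 1.5 = 0.2340 m³/s
w_8 = (24.4 − 22.7)/2 = 0.85 m; q_8 = 0.16 × 0.51 × 0.85 = 0.06936 m³/s
Q = Σ qᵢ = 10.10 m³/s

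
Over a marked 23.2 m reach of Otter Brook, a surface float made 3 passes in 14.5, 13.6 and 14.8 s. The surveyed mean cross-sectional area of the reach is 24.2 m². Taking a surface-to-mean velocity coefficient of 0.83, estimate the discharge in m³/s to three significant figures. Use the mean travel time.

t̄ = (14.5 + 13.6 + 14.8) / 3 = 14.3 s
v_surface = L / t̄ = 23.2 / 14.3 = 1.622 m/s
v_mean = 0.83 × 1.622 = 1.347 m/s
Q = A × v_mean = 24.2 × 1.347 = 32.59 m³/s

32.6 m³/s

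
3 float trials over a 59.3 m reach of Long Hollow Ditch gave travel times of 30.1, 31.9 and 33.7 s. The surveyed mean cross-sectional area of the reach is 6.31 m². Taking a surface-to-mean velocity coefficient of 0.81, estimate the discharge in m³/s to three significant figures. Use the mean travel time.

9.50 m³/s

t̄ = (30.1 + 31.9 + 33.7) / 3 = 31.9 s
v_surface = L / t̄ = 59.3 / 31.9 = 1.859 m/s
v_mean = 0.81 × 1.859 = 1.506 m/s
Q = A × v_mean = 6.31 × 1.506 = 9.501 m³/s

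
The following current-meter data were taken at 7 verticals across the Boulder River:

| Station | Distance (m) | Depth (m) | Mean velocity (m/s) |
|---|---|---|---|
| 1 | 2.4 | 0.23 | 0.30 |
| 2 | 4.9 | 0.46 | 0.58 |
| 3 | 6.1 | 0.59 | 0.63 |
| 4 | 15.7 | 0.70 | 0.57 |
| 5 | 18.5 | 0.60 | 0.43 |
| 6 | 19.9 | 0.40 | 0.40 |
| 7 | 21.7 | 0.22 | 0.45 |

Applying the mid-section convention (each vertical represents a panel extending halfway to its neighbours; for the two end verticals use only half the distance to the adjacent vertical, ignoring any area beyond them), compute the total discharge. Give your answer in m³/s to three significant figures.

5.95 m³/s

w_1 = (4.9 − 2.4)/2 = 1.25 m; q_1 = 0.30 × 0.23 × 1.25 = 0.08625 m³/s
w_2 = (6.1 − 2.4)/2 = 1.85 m; q_2 = 0.58 × 0.46 × 1.85 = 0.4936 m³/s
w_3 = (15.7 − 4.9)/2 = 5.4 m; q_3 = 0.63 × 0.59 × 5.4 = 2.007 m³/s
w_4 = (18.5 − 6.1)/2 = 6.2 m; q_4 = 0.57 × 0.70 × 6.2 = 2.474 m³/s
w_5 = (19.9 − 15.7)/2 = 2.1 m; q_5 = 0.43 × 0.60 × 2.1 = 0.5418 m³/s
w_6 = (21.7 − 18.5)/2 = 1.6 m; q_6 = 0.40 × 0.40 × 1.6 = 0.2560 m³/s
w_7 = (21.7 − 19.9)/2 = 0.9 m; q_7 = 0.45 × 0.22 × 0.9 = 0.08910 m³/s
Q = Σ qᵢ = 5.948 m³/s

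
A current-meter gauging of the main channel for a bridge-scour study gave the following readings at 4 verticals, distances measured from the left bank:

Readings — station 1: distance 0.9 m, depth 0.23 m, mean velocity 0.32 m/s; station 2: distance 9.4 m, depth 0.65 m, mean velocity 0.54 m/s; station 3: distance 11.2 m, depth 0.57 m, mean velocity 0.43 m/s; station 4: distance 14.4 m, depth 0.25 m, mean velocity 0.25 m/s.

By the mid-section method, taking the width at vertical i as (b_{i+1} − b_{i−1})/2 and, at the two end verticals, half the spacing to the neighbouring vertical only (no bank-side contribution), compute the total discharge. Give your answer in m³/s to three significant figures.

w_1 = (9.4 − 0.9)/2 = 4.25 m; q_1 = 0.32 × 0.23 × 4.25 = 0.3128 m³/s
w_2 = (11.2 − 0.9)/2 = 5.15 m; q_2 = 0.54 × 0.65 × 5.15 = 1.808 m³/s
w_3 = (14.4 − 9.4)/2 = 2.5 m; q_3 = 0.43 × 0.57 × 2.5 = 0.6128 m³/s
w_4 = (14.4 − 11.2)/2 = 1.6 m; q_4 = 0.25 × 0.25 × 1.6 = 0.1000 m³/s
Q = Σ qᵢ = 2.833 m³/s

2.83 m³/s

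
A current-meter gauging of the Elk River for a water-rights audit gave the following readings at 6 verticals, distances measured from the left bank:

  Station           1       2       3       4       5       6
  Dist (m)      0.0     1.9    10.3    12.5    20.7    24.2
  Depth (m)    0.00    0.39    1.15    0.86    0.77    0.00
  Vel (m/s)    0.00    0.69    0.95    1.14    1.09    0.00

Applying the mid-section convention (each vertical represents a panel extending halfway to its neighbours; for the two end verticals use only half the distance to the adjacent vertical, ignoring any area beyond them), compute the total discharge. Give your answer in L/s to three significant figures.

17200 L/s

w_2 = (10.3 − 0.0)/2 = 5.15 m; q_2 = 0.69 × 0.39 × 5.15 = 1.386 m³/s
w_3 = (12.5 − 1.9)/2 = 5.3 m; q_3 = 0.95 × 1.15 × 5.3 = 5.790 m³/s
w_4 = (20.7 − 10.3)/2 = 5.2 m; q_4 = 1.14 × 0.86 × 5.2 = 5.098 m³/s
w_5 = (24.2 − 12.5)/2 = 5.85 m; q_5 = 1.09 × 0.77 × 5.85 = 4.910 m³/s
Stations 1, 6 contribute zero (depth or velocity is 0).
Q = Σ qᵢ = 17.18 m³/s
= 17.18 × 1000 = 17180 L/s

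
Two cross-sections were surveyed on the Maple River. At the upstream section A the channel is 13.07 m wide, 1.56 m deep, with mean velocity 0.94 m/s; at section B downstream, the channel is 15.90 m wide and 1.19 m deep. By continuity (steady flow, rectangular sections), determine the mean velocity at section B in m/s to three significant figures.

Q = A₁V₁ = (13.07×1.56) × 0.94 = 19.17 m³/s
A₂ = 15.90 × 1.19 = 18.92 m²
V₂ = Q/A₂ = 19.17/18.92 = 1.013 m/s

1.01 m/s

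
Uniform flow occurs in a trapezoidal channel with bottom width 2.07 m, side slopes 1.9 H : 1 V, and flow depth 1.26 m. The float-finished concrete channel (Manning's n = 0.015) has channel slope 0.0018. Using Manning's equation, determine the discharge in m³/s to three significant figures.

A = (b + z·y)·y = (2.07 + 1.9×1.26)×1.26 = 5.625 m²
P = b + 2y√(1+z²) = 2.07 + 2×1.26×√(1+1.9²) = 7.481 m
R = A/P = 5.625/7.481 = 0.7519 m
Q = (1/n)·A·R^(2/3)·S^(1/2) = (1/0.015) × 5.625 × 0.7519^(2/3) × 0.0018^(1/2) = 13.15 m³/s

13.2 m³/s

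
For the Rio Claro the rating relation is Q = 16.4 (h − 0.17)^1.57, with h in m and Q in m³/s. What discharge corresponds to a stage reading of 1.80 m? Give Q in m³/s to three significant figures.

Q = 16.4 × (1.80 − 0.17)^1.57 = 16.4 × 1.63^1.57 = 35.32 m³/s

35.3 m³/s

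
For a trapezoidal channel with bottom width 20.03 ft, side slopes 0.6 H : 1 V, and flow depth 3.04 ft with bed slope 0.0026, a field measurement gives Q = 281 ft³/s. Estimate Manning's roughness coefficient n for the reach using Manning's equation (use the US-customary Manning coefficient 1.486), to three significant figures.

0.0326

A = (b + z·y)·y = (20.03 + 0.6×3.04)×3.04 = 66.44 ft²
P = b + 2y√(1+z²) = 20.03 + 2×3.04×√(1+0.6²) = 27.12 ft
R = A/P = 66.44/27.12 = 2.450 ft
n = (1.486/Q)·A·R^(2/3)·S^(1/2) = (1.486/281) × 66.44 × 1.817 × 0.05099 = 0.03255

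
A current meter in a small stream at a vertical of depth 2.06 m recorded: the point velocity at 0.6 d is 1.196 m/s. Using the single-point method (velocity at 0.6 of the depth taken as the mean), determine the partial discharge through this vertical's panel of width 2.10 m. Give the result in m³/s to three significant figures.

v̄ = v₀.₆ = 1.196 m/s
q = v̄ × d × w = 1.196 × 2.06 × 2.10 = 5.174 m³/s

5.17 m³/s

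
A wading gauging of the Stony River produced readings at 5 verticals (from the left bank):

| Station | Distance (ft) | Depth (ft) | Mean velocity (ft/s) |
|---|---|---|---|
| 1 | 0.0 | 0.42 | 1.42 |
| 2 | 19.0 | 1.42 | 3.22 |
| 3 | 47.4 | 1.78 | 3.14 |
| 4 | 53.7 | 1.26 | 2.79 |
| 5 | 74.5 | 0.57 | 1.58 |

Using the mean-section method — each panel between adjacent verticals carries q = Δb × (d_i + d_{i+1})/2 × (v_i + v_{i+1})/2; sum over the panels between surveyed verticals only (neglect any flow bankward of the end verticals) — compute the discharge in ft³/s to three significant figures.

255 ft³/s

Panel 1-2: Δb = 19 ft, d̄ = (0.42+1.42)/2 = 0.92, v̄ = (1.42+3.22)/2 = 2.32 → q = 19×0.92×2.32 = 40.55 ft³/s
Panel 2-3: Δb = 28.4 ft, d̄ = (1.42+1.78)/2 = 1.6, v̄ = (3.22+3.14)/2 = 3.18 → q = 28.4×1.6×3.18 = 144.5 ft³/s
Panel 3-4: Δb = 6.3 ft, d̄ = (1.78+1.26)/2 = 1.52, v̄ = (3.14+2.79)/2 = 2.965 → q = 6.3×1.52×2.965 = 28.39 ft³/s
Panel 4-5: Δb = 20.8 ft, d̄ = (1.26+0.57)/2 = 0.915, v̄ = (2.79+1.58)/2 = 2.185 → q = 20.8×0.915×2.185 = 41.58 ft³/s
Q = Σ q = 255.0 ft³/s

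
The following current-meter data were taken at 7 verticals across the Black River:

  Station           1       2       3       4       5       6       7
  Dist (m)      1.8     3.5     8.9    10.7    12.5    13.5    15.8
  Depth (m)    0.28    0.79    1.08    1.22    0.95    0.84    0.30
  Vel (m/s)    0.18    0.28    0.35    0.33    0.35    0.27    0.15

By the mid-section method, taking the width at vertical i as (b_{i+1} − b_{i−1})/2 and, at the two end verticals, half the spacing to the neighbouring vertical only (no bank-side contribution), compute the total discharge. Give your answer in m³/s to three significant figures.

w_1 = (3.5 − 1.8)/2 = 0.85 m; q_1 = 0.18 × 0.28 × 0.85 = 0.04284 m³/s
w_2 = (8.9 − 1.8)/2 = 3.55 m; q_2 = 0.28 × 0.79 × 3.55 = 0.7853 m³/s
w_3 = (10.7 − 3.5)/2 = 3.6 m; q_3 = 0.35 × 1.08 × 3.6 = 1.361 m³/s
w_4 = (12.5 − 8.9)/2 = 1.8 m; q_4 = 0.33 × 1.22 × 1.8 = 0.7247 m³/s
w_5 = (13.5 − 10.7)/2 = 1.4 m; q_5 = 0.35 × 0.95 × 1.4 = 0.4655 m³/s
w_6 = (15.8 − 12.5)/2 = 1.65 m; q_6 = 0.27 × 0.84 × 1.65 = 0.3742 m³/s
w_7 = (15.8 − 13.5)/2 = 1.15 m; q_7 = 0.15 × 0.30 × 1.15 = 0.05175 m³/s
Q = Σ qᵢ = 3.805 m³/s

3.81 m³/s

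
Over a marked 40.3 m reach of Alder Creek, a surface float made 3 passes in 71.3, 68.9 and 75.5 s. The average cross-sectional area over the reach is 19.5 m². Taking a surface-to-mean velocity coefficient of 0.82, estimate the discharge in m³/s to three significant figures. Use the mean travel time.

8.96 m³/s

t̄ = (71.3 + 68.9 + 75.5) / 3 = 71.9 s
v_surface = L / t̄ = 40.3 / 71.9 = 0.5605 m/s
v_mean = 0.82 × 0.5605 = 0.4596 m/s
Q = A × v_mean = 19.5 × 0.4596 = 8.962 m³/s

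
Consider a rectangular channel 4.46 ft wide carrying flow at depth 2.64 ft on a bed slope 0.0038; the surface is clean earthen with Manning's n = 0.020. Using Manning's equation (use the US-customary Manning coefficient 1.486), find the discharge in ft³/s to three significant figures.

61.2 ft³/s

A = b·y = 4.46 × 2.64 = 11.77 ft²
P = b + 2y = 4.46 + 2×2.64 = 9.740 ft
R = A/P = 11.77/9.740 = 1.209 ft
Q = (1.486/n)·A·R^(2/3)·S^(1/2) = (1.486/0.020) × 11.77 × 1.209^(2/3) × 0.0038^(1/2) = 61.20 ft³/s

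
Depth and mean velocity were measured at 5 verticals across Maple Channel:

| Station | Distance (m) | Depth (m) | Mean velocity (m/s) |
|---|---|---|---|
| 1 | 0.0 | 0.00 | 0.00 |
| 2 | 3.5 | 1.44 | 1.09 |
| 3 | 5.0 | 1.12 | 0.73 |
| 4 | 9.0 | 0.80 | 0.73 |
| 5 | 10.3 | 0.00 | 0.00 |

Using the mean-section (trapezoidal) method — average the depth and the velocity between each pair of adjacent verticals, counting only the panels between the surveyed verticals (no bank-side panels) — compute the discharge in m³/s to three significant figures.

6.11 m³/s

Panel 1-2: Δb = 3.5 m, d̄ = (0.00+1.44)/2 = 0.72, v̄ = (0.00+1.09)/2 = 0.545 → q = 3.5×0.72×0.545 = 1.373 m³/s
Panel 2-3: Δb = 1.5 m, d̄ = (1.44+1.12)/2 = 1.28, v̄ = (1.09+0.73)/2 = 0.91 → q = 1.5×1.28×0.91 = 1.747 m³/s
Panel 3-4: Δb = 4 m, d̄ = (1.12+0.80)/2 = 0.96, v̄ = (0.73+0.73)/2 = 0.73 → q = 4×0.96×0.73 = 2.803 m³/s
Panel 4-5: Δb = 1.3 m, d̄ = (0.80+0.00)/2 = 0.4, v̄ = (0.73+0.00)/2 = 0.365 → q = 1.3×0.4×0.365 = 0.1898 m³/s
Q = Σ q = 6.114 m³/s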